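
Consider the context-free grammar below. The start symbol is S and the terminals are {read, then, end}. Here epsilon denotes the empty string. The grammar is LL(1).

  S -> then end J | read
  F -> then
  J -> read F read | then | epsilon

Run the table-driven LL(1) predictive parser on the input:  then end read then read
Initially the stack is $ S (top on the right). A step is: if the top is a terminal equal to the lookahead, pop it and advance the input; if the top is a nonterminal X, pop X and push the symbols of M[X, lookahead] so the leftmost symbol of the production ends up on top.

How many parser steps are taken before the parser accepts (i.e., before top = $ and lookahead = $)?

     Stack          Input                      Action
  1  $ S            then end read then read $  expand S -> then end J
  2  $ J end then   then end read then read $  match then
  3  $ J end        end read then read $       match end
  4  $ J            read then read $           expand J -> read F read
  5  $ read F read  read then read $           match read
  6  $ read F       then read $                expand F -> then
  7  $ read then    then read $                match then
  8  $ read         read $                     match read
Accept reached after 8 steps.

8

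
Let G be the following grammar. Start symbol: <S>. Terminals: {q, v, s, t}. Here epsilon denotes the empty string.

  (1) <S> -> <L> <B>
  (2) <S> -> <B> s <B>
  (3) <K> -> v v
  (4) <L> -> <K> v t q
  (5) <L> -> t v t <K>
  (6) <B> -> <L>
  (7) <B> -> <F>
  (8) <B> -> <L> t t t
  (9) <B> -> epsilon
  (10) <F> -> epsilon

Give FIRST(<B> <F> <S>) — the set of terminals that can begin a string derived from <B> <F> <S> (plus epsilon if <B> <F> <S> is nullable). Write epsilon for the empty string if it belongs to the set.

{s, t, v}

FIRST(<K>) = {v}
FIRST(<F>) = {epsilon}
FIRST(<L>) = {t, v}  (via <K> v t q)
FIRST(<B>) = {epsilon, t, v}  (via <L>, <F>, <L> t t t)
FIRST(<S>) = {s, t, v}  (via <L> <B>, <B> s <B>)
FIRST(<B> <F> <S>): take FIRST of each symbol in turn, carrying on past any symbol whose FIRST contains epsilon; result {s, t, v}.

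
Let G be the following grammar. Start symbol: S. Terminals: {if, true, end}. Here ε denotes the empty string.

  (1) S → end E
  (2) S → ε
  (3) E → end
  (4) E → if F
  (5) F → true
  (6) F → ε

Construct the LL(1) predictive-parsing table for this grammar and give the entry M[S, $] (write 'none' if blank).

FIRST(S): from S→end E we get {end}; from S→ε we get {ε}. So FIRST(S) = {ε, end}.
FIRST(E): from E→end we get {end}; from E→if F we get {if}. So FIRST(E) = {end, if}.
FIRST(F): from F→true we get {true}; from F→ε we get {ε}. So FIRST(F) = {ε, true}.
FOLLOW(S) includes $ since S is the start symbol.
FOLLOW(S): S appears on no right-hand side. Thus FOLLOW(S) = {$}.
For S → end E: FIRST(end E) = {end}, so it goes in M[S, t] for t ∈ {end}.
For S → ε: FIRST(ε) = {ε}, so it goes in M[S, t] for t ∈ {}; since ε ∈ FIRST, also for every t ∈ FOLLOW(S) = {$}.

S → ε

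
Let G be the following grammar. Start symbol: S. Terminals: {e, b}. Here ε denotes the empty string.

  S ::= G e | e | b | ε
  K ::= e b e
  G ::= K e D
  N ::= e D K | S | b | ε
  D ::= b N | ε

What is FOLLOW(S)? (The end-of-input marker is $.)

FIRST(K): from K::=e b e we get {e}. So FIRST(K) = {e}.
FIRST(D): from D::=b N we get {b}; from D::=ε we get {ε}. So FIRST(D) = {ε, b}.
FIRST(G): from G::=K e D we get {e}. So FIRST(G) = {e}.
FIRST(S): from S::=G e we get {e}; from S::=e we get {e}; from S::=b we get {b}; from S::=ε we get {ε}. So FIRST(S) = {ε, b, e}.
FIRST(N): from N::=e D K we get {e}; from N::=S we get {ε, b, e}; from N::=b we get {b}; from N::=ε we get {ε}. So FIRST(N) = {ε, b, e}.
FOLLOW(S) includes $ since S is the start symbol.
FOLLOW(G): in S::=G e, G is followed by e with FIRST {e}. Thus FOLLOW(G) = {e}.
FOLLOW(D): in G::=K e D, the suffix after D is empty, so FOLLOW(D) ⊇ FOLLOW(G) = {e}; in N::=e D K, D is followed by K with FIRST {e}. Thus FOLLOW(D) = {e}.
FOLLOW(N): in D::=b N, the suffix after N is empty, so FOLLOW(N) ⊇ FOLLOW(D) = {e}. Thus FOLLOW(N) = {e}.
FOLLOW(S): in N::=S, the suffix after S is empty, so FOLLOW(S) ⊇ FOLLOW(N) = {e}. Thus FOLLOW(S) = {$, e}.
FOLLOW(K): in G::=K e D, K is followed by e D with FIRST {e}; in N::=e D K, the suffix after K is empty, so FOLLOW(K) ⊇ FOLLOW(N) = {e}. Thus FOLLOW(K) = {e}.

{$, e}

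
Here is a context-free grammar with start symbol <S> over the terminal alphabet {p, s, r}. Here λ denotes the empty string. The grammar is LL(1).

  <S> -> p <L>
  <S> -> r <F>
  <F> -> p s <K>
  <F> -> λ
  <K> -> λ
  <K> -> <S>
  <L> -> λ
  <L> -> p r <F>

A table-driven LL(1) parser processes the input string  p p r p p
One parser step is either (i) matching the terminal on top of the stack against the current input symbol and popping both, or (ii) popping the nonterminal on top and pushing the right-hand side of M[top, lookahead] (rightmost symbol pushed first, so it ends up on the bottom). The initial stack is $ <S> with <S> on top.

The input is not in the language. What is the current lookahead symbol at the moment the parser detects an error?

p

step 1: stack=$ <S>  input=p p r p p $  — expand <S> -> p <L>
step 2: stack=$ <L> p  input=p p r p p $  — match p
step 3: stack=$ <L>  input=p r p p $  — expand <L> -> p r <F>
step 4: stack=$ <F> r p  input=p r p p $  — match p
step 5: stack=$ <F> r  input=r p p $  — match r
step 6: stack=$ <F>  input=p p $  — expand <F> -> p s <K>
step 7: stack=$ <K> s p  input=p p $  — match p
step 8: stack=$ <K> s  input=p $  — error: top is terminal s but lookahead is p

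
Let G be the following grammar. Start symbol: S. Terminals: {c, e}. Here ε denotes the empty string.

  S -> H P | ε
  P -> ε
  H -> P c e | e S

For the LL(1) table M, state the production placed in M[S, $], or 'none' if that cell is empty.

S -> ε

FIRST(P) = {ε}
FIRST(H) = {c, e}  (via P c e)
FIRST(S) = {ε, c, e}  (via H P)
FOLLOW(S) includes $ since S is the start symbol.
FOLLOW(S): in H->e S, the suffix after S is empty, so FOLLOW(S) ⊇ FOLLOW(H) = {$}. Thus FOLLOW(S) = {$}.
FOLLOW(H): in S->H P, H is followed by P with FIRST {ε}; in S->H P, the suffix after H is nullable, so FOLLOW(H) ⊇ FOLLOW(S) = {$}. Thus FOLLOW(H) = {$}.
For S -> H P: FIRST(H P) = {c, e}, so it goes in M[S, t] for t ∈ {c, e}.
For S -> ε: FIRST(ε) = {ε}, so it goes in M[S, t] for t ∈ {}; since ε ∈ FIRST, also for every t ∈ FOLLOW(S) = {$}.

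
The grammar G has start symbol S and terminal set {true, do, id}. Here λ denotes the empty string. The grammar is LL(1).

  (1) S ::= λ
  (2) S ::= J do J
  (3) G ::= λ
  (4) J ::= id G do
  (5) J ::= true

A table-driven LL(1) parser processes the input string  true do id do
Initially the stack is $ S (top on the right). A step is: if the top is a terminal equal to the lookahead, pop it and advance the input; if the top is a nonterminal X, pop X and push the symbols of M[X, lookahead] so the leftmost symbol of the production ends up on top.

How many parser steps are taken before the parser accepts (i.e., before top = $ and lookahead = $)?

8

step 1: stack=$ S  input=true do id do $  — expand S ::= J do J
step 2: stack=$ J do J  input=true do id do $  — expand J ::= true
step 3: stack=$ J do true  input=true do id do $  — match true
step 4: stack=$ J do  input=do id do $  — match do
step 5: stack=$ J  input=id do $  — expand J ::= id G do
step 6: stack=$ do G id  input=id do $  — match id
step 7: stack=$ do G  input=do $  — expand G ::= λ
step 8: stack=$ do  input=do $  — match do
Accept reached after 8 steps.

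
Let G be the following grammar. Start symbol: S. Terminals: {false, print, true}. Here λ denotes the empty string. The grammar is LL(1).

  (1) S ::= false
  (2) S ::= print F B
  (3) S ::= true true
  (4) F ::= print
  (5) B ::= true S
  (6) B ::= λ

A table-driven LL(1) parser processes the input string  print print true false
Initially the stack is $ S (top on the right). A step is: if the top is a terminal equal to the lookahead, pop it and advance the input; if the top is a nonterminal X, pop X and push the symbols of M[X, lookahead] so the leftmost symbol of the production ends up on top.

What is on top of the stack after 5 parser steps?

true

     Stack        Input                     Action
  1  $ S          print print true false $  expand S ::= print F B
  2  $ B F print  print print true false $  match print
  3  $ B F        print true false $        expand F ::= print
  4  $ B print    print true false $        match print
  5  $ B          true false $              expand B ::= true S
Stack after step 5: $ S true (top = true).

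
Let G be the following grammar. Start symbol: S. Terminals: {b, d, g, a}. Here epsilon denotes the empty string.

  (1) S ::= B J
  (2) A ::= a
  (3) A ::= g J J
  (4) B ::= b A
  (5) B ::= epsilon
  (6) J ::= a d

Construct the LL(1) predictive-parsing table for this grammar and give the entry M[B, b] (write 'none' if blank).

FIRST(A): from A::=a we get {a}; from A::=g J J we get {g}. So FIRST(A) = {a, g}.
FIRST(B): from B::=b A we get {b}; from B::=epsilon we get {epsilon}. So FIRST(B) = {epsilon, b}.
FIRST(J): from J::=a d we get {a}. So FIRST(J) = {a}.
FIRST(S): from S::=B J we get {a, b}. So FIRST(S) = {a, b}.
FOLLOW(S) includes $ since S is the start symbol.
FOLLOW(B): in S::=B J, B is followed by J with FIRST {a}. Thus FOLLOW(B) = {a}.
For B ::= b A: FIRST(b A) = {b}, so it goes in M[B, t] for t ∈ {b}.
For B ::= epsilon: FIRST(epsilon) = {epsilon}, so it goes in M[B, t] for t ∈ {}; since epsilon ∈ FIRST, also for every t ∈ FOLLOW(B) = {a}.

B ::= b A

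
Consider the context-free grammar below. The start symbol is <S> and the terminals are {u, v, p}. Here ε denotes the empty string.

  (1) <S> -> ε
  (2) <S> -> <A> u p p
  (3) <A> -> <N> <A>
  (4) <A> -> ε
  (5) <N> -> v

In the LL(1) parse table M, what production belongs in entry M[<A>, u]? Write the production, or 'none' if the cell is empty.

<A> -> ε

FIRST(<N>): from <N>->v we get {v}. So FIRST(<N>) = {v}.
FIRST(<A>): from <A>-><N> <A> we get {v}; from <A>->ε we get {ε}. So FIRST(<A>) = {ε, v}.
FIRST(<S>): from <S>->ε we get {ε}; from <S>-><A> u p p we get {u, v}. So FIRST(<S>) = {ε, u, v}.
FOLLOW(<S>) includes $ since <S> is the start symbol.
FOLLOW(<A>): in <S>-><A> u p p, <A> is followed by u p p with FIRST {u}; in <A>-><N> <A>, the suffix after <A> is empty (adds nothing new). Thus FOLLOW(<A>) = {u}.
For <A> -> <N> <A>: FIRST(<N> <A>) = {v}, so it goes in M[<A>, t] for t ∈ {v}.
For <A> -> ε: FIRST(ε) = {ε}, so it goes in M[<A>, t] for t ∈ {}; since ε ∈ FIRST, also for every t ∈ FOLLOW(<A>) = {u}.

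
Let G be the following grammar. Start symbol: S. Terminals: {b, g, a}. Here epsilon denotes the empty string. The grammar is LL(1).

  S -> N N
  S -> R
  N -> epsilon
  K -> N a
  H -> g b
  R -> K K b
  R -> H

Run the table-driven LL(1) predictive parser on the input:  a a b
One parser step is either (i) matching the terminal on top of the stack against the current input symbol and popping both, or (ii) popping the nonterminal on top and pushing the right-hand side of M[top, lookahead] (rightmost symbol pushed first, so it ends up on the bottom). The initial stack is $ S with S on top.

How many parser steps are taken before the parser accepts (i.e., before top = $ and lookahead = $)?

step 1: stack=$ S  input=a a b $  — expand S -> R
step 2: stack=$ R  input=a a b $  — expand R -> K K b
step 3: stack=$ b K K  input=a a b $  — expand K -> N a
step 4: stack=$ b K a N  input=a a b $  — expand N -> epsilon
step 5: stack=$ b K a  input=a a b $  — match a
step 6: stack=$ b K  input=a b $  — expand K -> N a
step 7: stack=$ b a N  input=a b $  — expand N -> epsilon
step 8: stack=$ b a  input=a b $  — match a
step 9: stack=$ b  input=b $  — match b
Accept reached after 9 steps.

9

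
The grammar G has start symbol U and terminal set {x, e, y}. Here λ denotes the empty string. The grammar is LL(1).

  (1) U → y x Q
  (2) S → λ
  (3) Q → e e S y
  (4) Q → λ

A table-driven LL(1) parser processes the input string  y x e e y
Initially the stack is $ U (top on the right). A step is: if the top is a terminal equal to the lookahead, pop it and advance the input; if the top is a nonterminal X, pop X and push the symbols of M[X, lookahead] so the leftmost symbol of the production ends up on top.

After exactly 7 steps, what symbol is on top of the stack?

     Stack      Input        Action
  1  $ U        y x e e y $  expand U → y x Q
  2  $ Q x y    y x e e y $  match y
  3  $ Q x      x e e y $    match x
  4  $ Q        e e y $      expand Q → e e S y
  5  $ y S e e  e e y $      match e
  6  $ y S e    e y $        match e
  7  $ y S      y $          expand S → λ
Stack after step 7: $ y (top = y).

y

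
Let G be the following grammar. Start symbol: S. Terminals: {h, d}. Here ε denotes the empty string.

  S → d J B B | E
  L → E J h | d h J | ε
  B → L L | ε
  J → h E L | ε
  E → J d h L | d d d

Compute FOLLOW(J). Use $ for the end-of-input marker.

FIRST(J): from J→h E L we get {h}; from J→ε we get {ε}. So FIRST(J) = {ε, h}.
FIRST(E): from E→J d h L we get {d, h}; from E→d d d we get {d}. So FIRST(E) = {d, h}.
FIRST(S): from S→d J B B we get {d}; from S→E we get {d, h}. So FIRST(S) = {d, h}.
FIRST(L): from L→E J h we get {d, h}; from L→d h J we get {d}; from L→ε we get {ε}. So FIRST(L) = {ε, d, h}.
FIRST(B): from B→L L we get {ε, d, h}; from B→ε we get {ε}. So FIRST(B) = {ε, d, h}.
FOLLOW(S) includes $ since S is the start symbol.
FOLLOW(S): S appears on no right-hand side. Thus FOLLOW(S) = {$}.
FOLLOW(B): in S→d J B B (occurrence 1), B is followed by B with FIRST {ε, d, h}; in S→d J B B (occurrence 1), the suffix after B is nullable, so FOLLOW(B) ⊇ FOLLOW(S) = {$}; in S→d J B B (occurrence 2), the suffix after B is empty, so FOLLOW(B) ⊇ FOLLOW(S) = {$}. Thus FOLLOW(B) = {$, d, h}.
FOLLOW(L): in B→L L (occurrence 1), L is followed by L with FIRST {ε, d, h}; in B→L L (occurrence 1), the suffix after L is nullable, so FOLLOW(L) ⊇ FOLLOW(B) = {$, d, h}; in B→L L (occurrence 2), the suffix after L is empty, so FOLLOW(L) ⊇ FOLLOW(B) = {$, d, h}; in J→h E L, the suffix after L is empty, so FOLLOW(L) ⊇ FOLLOW(J) = {$, d, h}; in E→J d h L, the suffix after L is empty, so FOLLOW(L) ⊇ FOLLOW(E) = {$, d, h}. Thus FOLLOW(L) = {$, d, h}.
FOLLOW(J): in S→d J B B, J is followed by B B with FIRST {ε, d, h}; in S→d J B B, the suffix after J is nullable, so FOLLOW(J) ⊇ FOLLOW(S) = {$}; in L→E J h, J is followed by h with FIRST {h}; in L→d h J, the suffix after J is empty, so FOLLOW(J) ⊇ FOLLOW(L) = {$, d, h}; in E→J d h L, J is followed by d h L with FIRST {d}. Thus FOLLOW(J) = {$, d, h}.
FOLLOW(E): in S→E, the suffix after E is empty, so FOLLOW(E) ⊇ FOLLOW(S) = {$}; in L→E J h, E is followed by J h with FIRST {h}; in J→h E L, E is followed by L with FIRST {ε, d, h}; in J→h E L, the suffix after E is nullable, so FOLLOW(E) ⊇ FOLLOW(J) = {$, d, h}. Thus FOLLOW(E) = {$, d, h}.

{$, d, h}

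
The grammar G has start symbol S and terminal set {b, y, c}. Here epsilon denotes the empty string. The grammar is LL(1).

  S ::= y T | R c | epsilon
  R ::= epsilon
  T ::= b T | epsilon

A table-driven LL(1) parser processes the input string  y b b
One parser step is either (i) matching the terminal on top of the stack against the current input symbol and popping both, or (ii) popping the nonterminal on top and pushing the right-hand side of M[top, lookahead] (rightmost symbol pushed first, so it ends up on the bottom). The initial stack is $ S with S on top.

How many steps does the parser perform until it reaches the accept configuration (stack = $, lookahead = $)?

step 1: stack=$ S  input=y b b $  — expand S ::= y T
step 2: stack=$ T y  input=y b b $  — match y
step 3: stack=$ T  input=b b $  — expand T ::= b T
step 4: stack=$ T b  input=b b $  — match b
step 5: stack=$ T  input=b $  — expand T ::= b T
step 6: stack=$ T b  input=b $  — match b
step 7: stack=$ T  input=$  — expand T ::= epsilon
Accept reached after 7 steps.

7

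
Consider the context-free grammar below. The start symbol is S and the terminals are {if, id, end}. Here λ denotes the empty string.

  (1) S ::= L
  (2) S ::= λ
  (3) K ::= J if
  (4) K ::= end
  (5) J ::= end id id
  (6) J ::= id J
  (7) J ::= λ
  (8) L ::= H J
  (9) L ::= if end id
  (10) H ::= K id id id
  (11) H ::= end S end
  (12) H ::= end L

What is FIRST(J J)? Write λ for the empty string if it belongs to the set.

{λ, end, id}

FIRST(J) = {λ, end, id}
FIRST(K) = {end, id, if}  (via J if)
FIRST(H) = {end, id, if}  (via K id id id)
FIRST(L) = {end, id, if}  (via H J)
FIRST(S) = {λ, end, id, if}  (via L)
FIRST(J J): take FIRST of each symbol in turn, carrying on past any symbol whose FIRST contains λ; result {λ, end, id}.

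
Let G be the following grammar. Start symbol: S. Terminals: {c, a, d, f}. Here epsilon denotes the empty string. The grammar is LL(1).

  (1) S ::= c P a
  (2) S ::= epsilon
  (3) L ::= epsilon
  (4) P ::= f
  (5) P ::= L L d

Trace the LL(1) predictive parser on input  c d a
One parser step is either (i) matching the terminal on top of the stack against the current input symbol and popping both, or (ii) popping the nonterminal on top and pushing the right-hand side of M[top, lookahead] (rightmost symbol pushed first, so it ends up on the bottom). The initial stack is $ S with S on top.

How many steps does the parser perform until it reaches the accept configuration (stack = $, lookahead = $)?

7

step 1: stack=$ S  input=c d a $  — expand S ::= c P a
step 2: stack=$ a P c  input=c d a $  — match c
step 3: stack=$ a P  input=d a $  — expand P ::= L L d
step 4: stack=$ a d L L  input=d a $  — expand L ::= epsilon
step 5: stack=$ a d L  input=d a $  — expand L ::= epsilon
step 6: stack=$ a d  input=d a $  — match d
step 7: stack=$ a  input=a $  — match a
Accept reached after 7 steps.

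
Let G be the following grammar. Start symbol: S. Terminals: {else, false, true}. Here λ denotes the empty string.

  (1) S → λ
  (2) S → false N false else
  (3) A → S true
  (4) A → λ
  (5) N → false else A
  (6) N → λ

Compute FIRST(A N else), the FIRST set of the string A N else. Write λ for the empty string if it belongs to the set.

{else, false, true}

FIRST(S) = {λ, false}
FIRST(N) = {λ, false}
FIRST(A) = {λ, false, true}  (via S true)
FIRST(A N else): take FIRST of each symbol in turn, carrying on past any symbol whose FIRST contains λ; result {else, false, true}.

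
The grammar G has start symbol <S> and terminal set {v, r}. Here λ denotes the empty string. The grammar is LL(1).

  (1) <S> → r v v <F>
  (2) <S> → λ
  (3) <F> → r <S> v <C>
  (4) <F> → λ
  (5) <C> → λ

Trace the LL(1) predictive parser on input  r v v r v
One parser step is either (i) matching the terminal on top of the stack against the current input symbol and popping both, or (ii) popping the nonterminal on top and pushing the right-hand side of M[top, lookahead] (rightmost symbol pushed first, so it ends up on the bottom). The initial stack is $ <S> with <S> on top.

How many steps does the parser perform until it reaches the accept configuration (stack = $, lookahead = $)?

step 1: stack=$ <S>  input=r v v r v $  — expand <S> → r v v <F>
step 2: stack=$ <F> v v r  input=r v v r v $  — match r
step 3: stack=$ <F> v v  input=v v r v $  — match v
step 4: stack=$ <F> v  input=v r v $  — match v
step 5: stack=$ <F>  input=r v $  — expand <F> → r <S> v <C>
step 6: stack=$ <C> v <S> r  input=r v $  — match r
step 7: stack=$ <C> v <S>  input=v $  — expand <S> → λ
step 8: stack=$ <C> v  input=v $  — match v
step 9: stack=$ <C>  input=$  — expand <C> → λ
Accept reached after 9 steps.

9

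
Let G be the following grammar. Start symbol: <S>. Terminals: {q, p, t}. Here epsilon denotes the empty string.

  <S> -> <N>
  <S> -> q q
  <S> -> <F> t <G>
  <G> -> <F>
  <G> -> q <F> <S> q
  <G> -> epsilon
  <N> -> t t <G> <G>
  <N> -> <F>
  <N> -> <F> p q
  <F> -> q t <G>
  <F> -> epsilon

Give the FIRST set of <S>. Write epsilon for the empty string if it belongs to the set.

FIRST(<F>) = {epsilon, q}
FIRST(<G>) = {epsilon, q}  (via <F>)
FIRST(<N>) = {epsilon, p, q, t}  (via <F>, <F> p q)
FIRST(<S>) = {epsilon, p, q, t}  (via <N>, <F> t <G>)

{epsilon, p, q, t}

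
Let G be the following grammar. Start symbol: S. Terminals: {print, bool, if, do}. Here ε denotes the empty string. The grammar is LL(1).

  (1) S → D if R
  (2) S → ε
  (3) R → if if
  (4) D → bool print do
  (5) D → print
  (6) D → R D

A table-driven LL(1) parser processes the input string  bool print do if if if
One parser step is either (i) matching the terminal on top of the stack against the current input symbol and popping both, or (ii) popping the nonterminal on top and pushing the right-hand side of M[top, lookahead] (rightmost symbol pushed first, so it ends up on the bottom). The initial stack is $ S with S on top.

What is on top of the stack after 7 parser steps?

if

step 1: stack=$ S  input=bool print do if if if $  — expand S → D if R
step 2: stack=$ R if D  input=bool print do if if if $  — expand D → bool print do
step 3: stack=$ R if do print bool  input=bool print do if if if $  — match bool
step 4: stack=$ R if do print  input=print do if if if $  — match print
step 5: stack=$ R if do  input=do if if if $  — match do
step 6: stack=$ R if  input=if if if $  — match if
step 7: stack=$ R  input=if if $  — expand R → if if
Stack after step 7: $ if if (top = if).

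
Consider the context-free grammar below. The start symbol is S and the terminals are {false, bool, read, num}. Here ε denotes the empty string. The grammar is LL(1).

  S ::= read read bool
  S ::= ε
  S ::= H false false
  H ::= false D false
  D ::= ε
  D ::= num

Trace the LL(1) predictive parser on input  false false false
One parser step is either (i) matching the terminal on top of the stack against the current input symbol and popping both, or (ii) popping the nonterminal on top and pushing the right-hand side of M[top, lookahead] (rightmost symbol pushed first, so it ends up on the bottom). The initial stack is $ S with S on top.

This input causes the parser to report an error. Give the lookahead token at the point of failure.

$

step 1: stack=$ S  input=false false false $  — expand S ::= H false false
step 2: stack=$ false false H  input=false false false $  — expand H ::= false D false
step 3: stack=$ false false false D false  input=false false false $  — match false
step 4: stack=$ false false false D  input=false false $  — expand D ::= ε
step 5: stack=$ false false false  input=false false $  — match false
step 6: stack=$ false false  input=false $  — match false
step 7: stack=$ false  input=$  — error: top is terminal false but lookahead is $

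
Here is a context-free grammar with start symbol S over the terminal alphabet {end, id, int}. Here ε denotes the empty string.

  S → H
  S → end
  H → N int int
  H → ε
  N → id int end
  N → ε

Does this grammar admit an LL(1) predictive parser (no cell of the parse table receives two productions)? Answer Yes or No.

FIRST(S) = {ε, end, id, int}
FIRST(H) = {ε, id, int}
FIRST(N) = {ε, id}
FOLLOW(S) = {$}
FOLLOW(H) = {$}
FOLLOW(N) = {int}
Each cell of M receives at most one production.

Yes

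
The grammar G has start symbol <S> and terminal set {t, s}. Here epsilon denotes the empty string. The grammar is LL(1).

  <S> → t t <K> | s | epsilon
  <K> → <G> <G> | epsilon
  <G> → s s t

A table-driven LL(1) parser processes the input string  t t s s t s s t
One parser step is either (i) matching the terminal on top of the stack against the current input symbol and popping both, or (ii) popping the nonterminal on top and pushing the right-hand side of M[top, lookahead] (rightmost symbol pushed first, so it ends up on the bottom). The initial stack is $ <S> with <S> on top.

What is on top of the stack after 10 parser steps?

s

      Stack        Input              Action
   1  $ <S>        t t s s t s s t $  expand <S> → t t <K>
   2  $ <K> t t    t t s s t s s t $  match t
   3  $ <K> t      t s s t s s t $    match t
   4  $ <K>        s s t s s t $      expand <K> → <G> <G>
   5  $ <G> <G>    s s t s s t $      expand <G> → s s t
   6  $ <G> t s s  s s t s s t $      match s
   7  $ <G> t s    s t s s t $        match s
   8  $ <G> t      t s s t $          match t
   9  $ <G>        s s t $            expand <G> → s s t
  10  $ t s s      s s t $            match s
Stack after step 10: $ t s (top = s).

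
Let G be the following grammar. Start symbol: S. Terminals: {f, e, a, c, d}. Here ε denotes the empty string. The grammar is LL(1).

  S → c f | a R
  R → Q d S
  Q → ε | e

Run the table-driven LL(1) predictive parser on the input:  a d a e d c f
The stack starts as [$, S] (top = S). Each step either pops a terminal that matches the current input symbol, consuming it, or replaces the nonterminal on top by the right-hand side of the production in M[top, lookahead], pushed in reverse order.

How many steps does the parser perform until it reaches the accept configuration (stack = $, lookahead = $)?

14

      Stack    Input            Action
   1  $ S      a d a e d c f $  expand S → a R
   2  $ R a    a d a e d c f $  match a
   3  $ R      d a e d c f $    expand R → Q d S
   4  $ S d Q  d a e d c f $    expand Q → ε
   5  $ S d    d a e d c f $    match d
   6  $ S      a e d c f $      expand S → a R
   7  $ R a    a e d c f $      match a
   8  $ R      e d c f $        expand R → Q d S
   9  $ S d Q  e d c f $        expand Q → e
  10  $ S d e  e d c f $        match e
  11  $ S d    d c f $          match d
  12  $ S      c f $            expand S → c f
  13  $ f c    c f $            match c
  14  $ f      f $              match f
Accept reached after 14 steps.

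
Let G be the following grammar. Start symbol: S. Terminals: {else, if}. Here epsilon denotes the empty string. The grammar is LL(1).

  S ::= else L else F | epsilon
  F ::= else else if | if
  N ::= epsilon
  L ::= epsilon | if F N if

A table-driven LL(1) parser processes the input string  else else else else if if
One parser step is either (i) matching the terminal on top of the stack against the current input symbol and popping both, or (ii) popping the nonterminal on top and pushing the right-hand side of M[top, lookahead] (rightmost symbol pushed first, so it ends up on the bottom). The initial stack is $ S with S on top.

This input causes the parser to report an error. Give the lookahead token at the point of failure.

if

     Stack            Input                        Action
  1  $ S              else else else else if if $  expand S ::= else L else F
  2  $ F else L else  else else else else if if $  match else
  3  $ F else L       else else else if if $       expand L ::= epsilon
  4  $ F else         else else else if if $       match else
  5  $ F              else else if if $            expand F ::= else else if
  6  $ if else else   else else if if $            match else
  7  $ if else        else if if $                 match else
  8  $ if             if if $                      match if
  9  $                if $                         error: stack empty but input remains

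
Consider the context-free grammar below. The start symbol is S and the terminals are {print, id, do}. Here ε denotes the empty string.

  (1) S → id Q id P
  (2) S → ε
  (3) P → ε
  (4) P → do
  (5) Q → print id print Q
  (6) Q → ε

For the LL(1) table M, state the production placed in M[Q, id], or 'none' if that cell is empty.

FIRST(S): from S→id Q id P we get {id}; from S→ε we get {ε}. So FIRST(S) = {ε, id}.
FIRST(P): from P→ε we get {ε}; from P→do we get {do}. So FIRST(P) = {ε, do}.
FIRST(Q): from Q→print id print Q we get {print}; from Q→ε we get {ε}. So FIRST(Q) = {ε, print}.
FOLLOW(S) includes $ since S is the start symbol.
FOLLOW(Q): in S→id Q id P, Q is followed by id P with FIRST {id}; in Q→print id print Q, the suffix after Q is empty (adds nothing new). Thus FOLLOW(Q) = {id}.
For Q → print id print Q: FIRST(print id print Q) = {print}, so it goes in M[Q, t] for t ∈ {print}.
For Q → ε: FIRST(ε) = {ε}, so it goes in M[Q, t] for t ∈ {}; since ε ∈ FIRST, also for every t ∈ FOLLOW(Q) = {id}.

Q → ε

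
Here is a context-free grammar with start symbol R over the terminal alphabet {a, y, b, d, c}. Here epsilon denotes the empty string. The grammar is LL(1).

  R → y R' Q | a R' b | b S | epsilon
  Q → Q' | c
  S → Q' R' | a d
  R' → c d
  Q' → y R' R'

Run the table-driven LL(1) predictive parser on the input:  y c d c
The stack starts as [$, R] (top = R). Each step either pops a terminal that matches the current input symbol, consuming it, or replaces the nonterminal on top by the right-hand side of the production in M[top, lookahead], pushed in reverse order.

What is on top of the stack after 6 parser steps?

c

step 1: stack=$ R  input=y c d c $  — expand R → y R' Q
step 2: stack=$ Q R' y  input=y c d c $  — match y
step 3: stack=$ Q R'  input=c d c $  — expand R' → c d
step 4: stack=$ Q d c  input=c d c $  — match c
step 5: stack=$ Q d  input=d c $  — match d
step 6: stack=$ Q  input=c $  — expand Q → c
Stack after step 6: $ c (top = c).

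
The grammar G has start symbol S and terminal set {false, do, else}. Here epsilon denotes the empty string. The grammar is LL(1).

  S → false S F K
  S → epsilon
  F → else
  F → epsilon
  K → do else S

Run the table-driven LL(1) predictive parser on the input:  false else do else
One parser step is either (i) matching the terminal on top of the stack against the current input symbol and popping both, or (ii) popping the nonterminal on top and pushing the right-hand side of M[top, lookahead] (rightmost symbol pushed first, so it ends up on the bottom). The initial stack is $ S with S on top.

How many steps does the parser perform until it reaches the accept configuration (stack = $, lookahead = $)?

9

     Stack          Input                 Action
  1  $ S            false else do else $  expand S → false S F K
  2  $ K F S false  false else do else $  match false
  3  $ K F S        else do else $        expand S → epsilon
  4  $ K F          else do else $        expand F → else
  5  $ K else       else do else $        match else
  6  $ K            do else $             expand K → do else S
  7  $ S else do    do else $             match do
  8  $ S else       else $                match else
  9  $ S            $                     expand S → epsilon
Accept reached after 9 steps.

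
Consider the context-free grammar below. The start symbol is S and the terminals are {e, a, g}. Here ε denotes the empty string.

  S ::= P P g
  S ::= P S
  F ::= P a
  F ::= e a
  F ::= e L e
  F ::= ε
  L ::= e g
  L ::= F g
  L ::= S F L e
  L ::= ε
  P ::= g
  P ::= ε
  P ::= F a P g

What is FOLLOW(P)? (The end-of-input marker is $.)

{a, e, g}

FIRST(S): from S::=P P g we get {a, e, g}; from S::=P S we get {a, e, g}. So FIRST(S) = {a, e, g}.
FIRST(F): from F::=P a we get {a, e, g}; from F::=e a we get {e}; from F::=e L e we get {e}; from F::=ε we get {ε}. So FIRST(F) = {ε, a, e, g}.
FIRST(L): from L::=e g we get {e}; from L::=F g we get {a, e, g}; from L::=S F L e we get {a, e, g}; from L::=ε we get {ε}. So FIRST(L) = {ε, a, e, g}.
FIRST(P): from P::=g we get {g}; from P::=ε we get {ε}; from P::=F a P g we get {a, e, g}. So FIRST(P) = {ε, a, e, g}.
FOLLOW(S) includes $ since S is the start symbol.
FOLLOW(S): in S::=P S, the suffix after S is empty (adds nothing new); in L::=S F L e, S is followed by F L e with FIRST {a, e, g}. Thus FOLLOW(S) = {$, a, e, g}.
FOLLOW(F): in L::=F g, F is followed by g with FIRST {g}; in L::=S F L e, F is followed by L e with FIRST {a, e, g}; in P::=F a P g, F is followed by a P g with FIRST {a}. Thus FOLLOW(F) = {a, e, g}.
FOLLOW(L): in F::=e L e, L is followed by e with FIRST {e}; in L::=S F L e, L is followed by e with FIRST {e}. Thus FOLLOW(L) = {e}.
FOLLOW(P): in S::=P P g (occurrence 1), P is followed by P g with FIRST {a, e, g}; in S::=P P g (occurrence 2), P is followed by g with FIRST {g}; in S::=P S, P is followed by S with FIRST {a, e, g}; in F::=P a, P is followed by a with FIRST {a}; in P::=F a P g, P is followed by g with FIRST {g}. Thus FOLLOW(P) = {a, e, g}.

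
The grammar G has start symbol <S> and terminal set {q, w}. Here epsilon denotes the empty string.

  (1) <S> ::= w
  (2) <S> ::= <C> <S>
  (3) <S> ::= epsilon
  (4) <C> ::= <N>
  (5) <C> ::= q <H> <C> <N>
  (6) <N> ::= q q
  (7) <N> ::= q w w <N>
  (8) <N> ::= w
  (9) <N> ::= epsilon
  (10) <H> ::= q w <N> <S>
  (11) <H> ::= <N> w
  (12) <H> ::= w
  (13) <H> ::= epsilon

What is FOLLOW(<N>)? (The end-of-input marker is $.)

{$, q, w}

FIRST(<N>) = {epsilon, q, w}
FIRST(<C>) = {epsilon, q, w}  (via <N>)
FIRST(<H>) = {epsilon, q, w}  (via <N> w)
FIRST(<S>) = {epsilon, q, w}  (via <C> <S>)
FOLLOW(<S>) includes $ since <S> is the start symbol.
FOLLOW(<S>): in <S>::=<C> <S>, the suffix after <S> is empty (adds nothing new); in <H>::=q w <N> <S>, the suffix after <S> is empty, so FOLLOW(<S>) ⊇ FOLLOW(<H>) = {$, q, w}. Thus FOLLOW(<S>) = {$, q, w}.
FOLLOW(<C>): in <S>::=<C> <S>, <C> is followed by <S> with FIRST {epsilon, q, w}; in <S>::=<C> <S>, the suffix after <C> is nullable, so FOLLOW(<C>) ⊇ FOLLOW(<S>) = {$, q, w}; in <C>::=q <H> <C> <N>, <C> is followed by <N> with FIRST {epsilon, q, w}; in <C>::=q <H> <C> <N>, the suffix after <C> is nullable (adds nothing new). Thus FOLLOW(<C>) = {$, q, w}.
FOLLOW(<H>): in <C>::=q <H> <C> <N>, <H> is followed by <C> <N> with FIRST {epsilon, q, w}; in <C>::=q <H> <C> <N>, the suffix after <H> is nullable, so FOLLOW(<H>) ⊇ FOLLOW(<C>) = {$, q, w}. Thus FOLLOW(<H>) = {$, q, w}.
FOLLOW(<N>): in <C>::=<N>, the suffix after <N> is empty, so FOLLOW(<N>) ⊇ FOLLOW(<C>) = {$, q, w}; in <C>::=q <H> <C> <N>, the suffix after <N> is empty, so FOLLOW(<N>) ⊇ FOLLOW(<C>) = {$, q, w}; in <N>::=q w w <N>, the suffix after <N> is empty (adds nothing new); in <H>::=q w <N> <S>, <N> is followed by <S> with FIRST {epsilon, q, w}; in <H>::=q w <N> <S>, the suffix after <N> is nullable, so FOLLOW(<N>) ⊇ FOLLOW(<H>) = {$, q, w}; in <H>::=<N> w, <N> is followed by w with FIRST {w}. Thus FOLLOW(<N>) = {$, q, w}.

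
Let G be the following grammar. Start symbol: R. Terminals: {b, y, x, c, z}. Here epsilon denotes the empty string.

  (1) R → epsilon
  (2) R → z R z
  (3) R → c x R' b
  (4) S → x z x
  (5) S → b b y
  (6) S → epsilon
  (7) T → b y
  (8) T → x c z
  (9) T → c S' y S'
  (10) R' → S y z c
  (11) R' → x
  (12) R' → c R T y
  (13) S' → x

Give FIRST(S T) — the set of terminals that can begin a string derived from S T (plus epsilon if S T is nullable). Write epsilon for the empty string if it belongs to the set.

{b, c, x}

FIRST(R): from R→epsilon we get {epsilon}; from R→z R z we get {z}; from R→c x R' b we get {c}. So FIRST(R) = {epsilon, c, z}.
FIRST(S): from S→x z x we get {x}; from S→b b y we get {b}; from S→epsilon we get {epsilon}. So FIRST(S) = {epsilon, b, x}.
FIRST(T): from T→b y we get {b}; from T→x c z we get {x}; from T→c S' y S' we get {c}. So FIRST(T) = {b, c, x}.
FIRST(S'): from S'→x we get {x}. So FIRST(S') = {x}.
FIRST(R'): from R'→S y z c we get {b, x, y}; from R'→x we get {x}; from R'→c R T y we get {c}. So FIRST(R') = {b, c, x, y}.
FIRST(S T): take FIRST of each symbol in turn, carrying on past any symbol whose FIRST contains epsilon; result {b, c, x}.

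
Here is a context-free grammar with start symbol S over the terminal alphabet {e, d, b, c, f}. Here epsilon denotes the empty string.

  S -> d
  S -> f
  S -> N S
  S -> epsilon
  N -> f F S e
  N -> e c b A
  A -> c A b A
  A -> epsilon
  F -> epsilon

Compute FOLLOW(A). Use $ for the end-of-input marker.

FIRST(N) = {e, f}
FIRST(A) = {epsilon, c}
FIRST(F) = {epsilon}
FIRST(S) = {epsilon, d, e, f}  (via N S)
FOLLOW(S) includes $ since S is the start symbol.
FOLLOW(S): in S->N S, the suffix after S is empty (adds nothing new); in N->f F S e, S is followed by e with FIRST {e}. Thus FOLLOW(S) = {$, e}.
FOLLOW(N): in S->N S, N is followed by S with FIRST {epsilon, d, e, f}; in S->N S, the suffix after N is nullable, so FOLLOW(N) ⊇ FOLLOW(S) = {$, e}. Thus FOLLOW(N) = {$, d, e, f}.
FOLLOW(A): in N->e c b A, the suffix after A is empty, so FOLLOW(A) ⊇ FOLLOW(N) = {$, d, e, f}; in A->c A b A (occurrence 1), A is followed by b A with FIRST {b}; in A->c A b A (occurrence 2), the suffix after A is empty (adds nothing new). Thus FOLLOW(A) = {$, b, d, e, f}.
FOLLOW(F): in N->f F S e, F is followed by S e with FIRST {d, e, f}. Thus FOLLOW(F) = {d, e, f}.

{$, b, d, e, f}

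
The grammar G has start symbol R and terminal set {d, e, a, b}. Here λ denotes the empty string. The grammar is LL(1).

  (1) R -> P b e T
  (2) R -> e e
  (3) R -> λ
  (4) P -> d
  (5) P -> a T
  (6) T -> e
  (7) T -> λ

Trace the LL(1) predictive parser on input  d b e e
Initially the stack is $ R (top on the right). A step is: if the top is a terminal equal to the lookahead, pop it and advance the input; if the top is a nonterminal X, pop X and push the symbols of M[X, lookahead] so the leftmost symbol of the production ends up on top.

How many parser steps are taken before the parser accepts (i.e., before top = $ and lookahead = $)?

step 1: stack=$ R  input=d b e e $  — expand R -> P b e T
step 2: stack=$ T e b P  input=d b e e $  — expand P -> d
step 3: stack=$ T e b d  input=d b e e $  — match d
step 4: stack=$ T e b  input=b e e $  — match b
step 5: stack=$ T e  input=e e $  — match e
step 6: stack=$ T  input=e $  — expand T -> e
step 7: stack=$ e  input=e $  — match e
Accept reached after 7 steps.

7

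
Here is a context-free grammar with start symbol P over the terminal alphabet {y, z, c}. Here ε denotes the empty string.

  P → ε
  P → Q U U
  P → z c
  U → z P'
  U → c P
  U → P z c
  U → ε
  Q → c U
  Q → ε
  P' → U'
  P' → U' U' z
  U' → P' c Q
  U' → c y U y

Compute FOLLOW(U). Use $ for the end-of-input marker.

{$, c, y, z}

FIRST(Q): from Q→c U we get {c}; from Q→ε we get {ε}. So FIRST(Q) = {ε, c}.
FIRST(P): from P→ε we get {ε}; from P→Q U U we get {ε, c, z}; from P→z c we get {z}. So FIRST(P) = {ε, c, z}.
FIRST(U): from U→z P' we get {z}; from U→c P we get {c}; from U→P z c we get {c, z}; from U→ε we get {ε}. So FIRST(U) = {ε, c, z}.
FIRST(P'): from P'→U' we get {c}; from P'→U' U' z we get {c}. So FIRST(P') = {c}.
FIRST(U'): from U'→P' c Q we get {c}; from U'→c y U y we get {c}. So FIRST(U') = {c}.
FOLLOW(P) includes $ since P is the start symbol.
FOLLOW(P): in U→c P, the suffix after P is empty, so FOLLOW(P) ⊇ FOLLOW(U) = {$, c, y, z}; in U→P z c, P is followed by z c with FIRST {z}. Thus FOLLOW(P) = {$, c, y, z}.
FOLLOW(U): in P→Q U U (occurrence 1), U is followed by U with FIRST {ε, c, z}; in P→Q U U (occurrence 1), the suffix after U is nullable, so FOLLOW(U) ⊇ FOLLOW(P) = {$, c, y, z}; in P→Q U U (occurrence 2), the suffix after U is empty, so FOLLOW(U) ⊇ FOLLOW(P) = {$, c, y, z}; in Q→c U, the suffix after U is empty, so FOLLOW(U) ⊇ FOLLOW(Q) = {$, c, y, z}; in U'→c y U y, U is followed by y with FIRST {y}. Thus FOLLOW(U) = {$, c, y, z}.
FOLLOW(P'): in U→z P', the suffix after P' is empty, so FOLLOW(P') ⊇ FOLLOW(U) = {$, c, y, z}; in U'→P' c Q, P' is followed by c Q with FIRST {c}. Thus FOLLOW(P') = {$, c, y, z}.
FOLLOW(U'): in P'→U', the suffix after U' is empty, so FOLLOW(U') ⊇ FOLLOW(P') = {$, c, y, z}; in P'→U' U' z (occurrence 1), U' is followed by U' z with FIRST {c}; in P'→U' U' z (occurrence 2), U' is followed by z with FIRST {z}. Thus FOLLOW(U') = {$, c, y, z}.
FOLLOW(Q): in P→Q U U, Q is followed by U U with FIRST {ε, c, z}; in P→Q U U, the suffix after Q is nullable, so FOLLOW(Q) ⊇ FOLLOW(P) = {$, c, y, z}; in U'→P' c Q, the suffix after Q is empty, so FOLLOW(Q) ⊇ FOLLOW(U') = {$, c, y, z}. Thus FOLLOW(Q) = {$, c, y, z}.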